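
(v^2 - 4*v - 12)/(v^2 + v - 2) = (v - 6)/(v - 1)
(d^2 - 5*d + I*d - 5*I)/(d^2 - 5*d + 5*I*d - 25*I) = (d + I)/(d + 5*I)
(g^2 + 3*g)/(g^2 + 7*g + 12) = g/(g + 4)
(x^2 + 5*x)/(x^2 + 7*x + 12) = x*(x + 5)/(x^2 + 7*x + 12)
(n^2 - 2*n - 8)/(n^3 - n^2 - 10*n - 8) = 1/(n + 1)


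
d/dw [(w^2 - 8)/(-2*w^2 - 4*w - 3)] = 2*(-2*w^2 - 19*w - 16)/(4*w^4 + 16*w^3 + 28*w^2 + 24*w + 9)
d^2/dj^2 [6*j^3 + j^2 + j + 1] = 36*j + 2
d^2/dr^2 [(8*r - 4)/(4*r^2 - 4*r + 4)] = 2*(3*(1 - 2*r)*(r^2 - r + 1) + (2*r - 1)^3)/(r^2 - r + 1)^3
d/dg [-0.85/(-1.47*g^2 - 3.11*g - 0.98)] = (-2.499*g - 2.6435)/(1.47*g^2 + 3.11*g + 0.98)^2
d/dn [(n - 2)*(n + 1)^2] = 3*n^2 - 3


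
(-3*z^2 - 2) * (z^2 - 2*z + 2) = -3*z^4 + 6*z^3 - 8*z^2 + 4*z - 4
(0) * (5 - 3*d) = 0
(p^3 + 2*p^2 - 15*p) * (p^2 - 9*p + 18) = p^5 - 7*p^4 - 15*p^3 + 171*p^2 - 270*p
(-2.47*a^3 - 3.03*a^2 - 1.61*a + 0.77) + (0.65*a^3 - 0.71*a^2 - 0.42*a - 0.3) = -1.82*a^3 - 3.74*a^2 - 2.03*a + 0.47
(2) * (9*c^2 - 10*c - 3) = 18*c^2 - 20*c - 6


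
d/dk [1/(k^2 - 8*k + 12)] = 2*(4 - k)/(k^2 - 8*k + 12)^2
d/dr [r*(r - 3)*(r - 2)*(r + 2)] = 4*r^3 - 9*r^2 - 8*r + 12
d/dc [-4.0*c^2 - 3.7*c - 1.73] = -8.0*c - 3.7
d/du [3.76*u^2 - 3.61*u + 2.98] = 7.52*u - 3.61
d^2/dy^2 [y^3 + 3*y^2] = 6*y + 6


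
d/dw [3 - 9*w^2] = -18*w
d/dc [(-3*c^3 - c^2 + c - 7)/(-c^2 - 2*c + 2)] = 3*(c^4 + 4*c^3 - 5*c^2 - 6*c - 4)/(c^4 + 4*c^3 - 8*c + 4)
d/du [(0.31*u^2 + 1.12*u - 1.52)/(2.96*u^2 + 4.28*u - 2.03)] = (-1.9884*u^2 + 7.7398*u + 4.232)/(8.7616*u^4 + 25.3376*u^3 + 6.3008*u^2 - 17.3768*u + 4.1209)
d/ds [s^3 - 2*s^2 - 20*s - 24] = 3*s^2 - 4*s - 20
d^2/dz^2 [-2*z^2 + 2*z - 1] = -4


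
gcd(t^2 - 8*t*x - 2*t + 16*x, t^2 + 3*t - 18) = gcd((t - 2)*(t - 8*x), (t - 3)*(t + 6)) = 1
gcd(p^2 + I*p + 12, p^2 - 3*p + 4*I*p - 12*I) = p + 4*I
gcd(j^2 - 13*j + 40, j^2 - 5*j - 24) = j - 8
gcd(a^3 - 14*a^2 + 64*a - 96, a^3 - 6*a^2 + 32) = a^2 - 8*a + 16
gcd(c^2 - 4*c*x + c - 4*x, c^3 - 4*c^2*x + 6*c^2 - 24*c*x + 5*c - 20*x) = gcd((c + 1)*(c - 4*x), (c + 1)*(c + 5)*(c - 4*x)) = -c^2 + 4*c*x - c + 4*x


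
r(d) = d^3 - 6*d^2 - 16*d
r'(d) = 3*d^2 - 12*d - 16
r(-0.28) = 3.99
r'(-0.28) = -12.40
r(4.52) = -102.56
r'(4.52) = -8.95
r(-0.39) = 5.27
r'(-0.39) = -10.86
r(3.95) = -95.19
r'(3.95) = -16.59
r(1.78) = -41.85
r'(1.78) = -27.85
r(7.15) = -55.61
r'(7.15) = 51.57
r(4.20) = -98.95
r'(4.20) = -13.48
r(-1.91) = 1.70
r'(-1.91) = 17.86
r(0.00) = 0.00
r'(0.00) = -16.00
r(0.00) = 0.00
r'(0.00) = -16.00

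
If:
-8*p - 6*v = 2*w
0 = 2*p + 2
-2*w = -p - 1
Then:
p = -1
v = 4/3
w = 0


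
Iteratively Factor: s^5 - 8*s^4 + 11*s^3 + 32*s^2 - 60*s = (s - 3)*(s^4 - 5*s^3 - 4*s^2 + 20*s) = (s - 3)*(s + 2)*(s^3 - 7*s^2 + 10*s) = (s - 5)*(s - 3)*(s + 2)*(s^2 - 2*s) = s*(s - 5)*(s - 3)*(s + 2)*(s - 2)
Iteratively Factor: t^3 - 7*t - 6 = (t - 3)*(t^2 + 3*t + 2) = (t - 3)*(t + 1)*(t + 2)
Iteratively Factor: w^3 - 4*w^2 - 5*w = (w - 5)*(w^2 + w) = (w - 5)*(w + 1)*(w)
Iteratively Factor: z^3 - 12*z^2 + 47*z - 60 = (z - 5)*(z^2 - 7*z + 12) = (z - 5)*(z - 3)*(z - 4)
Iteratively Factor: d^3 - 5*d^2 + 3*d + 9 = (d - 3)*(d^2 - 2*d - 3) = (d - 3)^2*(d + 1)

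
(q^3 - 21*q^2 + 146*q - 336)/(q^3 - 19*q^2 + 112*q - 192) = (q^2 - 13*q + 42)/(q^2 - 11*q + 24)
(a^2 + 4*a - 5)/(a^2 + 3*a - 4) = (a + 5)/(a + 4)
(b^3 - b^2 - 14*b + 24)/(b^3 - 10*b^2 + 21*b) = (b^2 + 2*b - 8)/(b*(b - 7))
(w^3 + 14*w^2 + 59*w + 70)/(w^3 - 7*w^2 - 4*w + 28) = (w^2 + 12*w + 35)/(w^2 - 9*w + 14)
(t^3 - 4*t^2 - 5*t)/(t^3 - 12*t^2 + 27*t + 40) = t/(t - 8)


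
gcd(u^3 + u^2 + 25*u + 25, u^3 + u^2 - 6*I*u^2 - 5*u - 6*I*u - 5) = u^2 + u*(1 - 5*I) - 5*I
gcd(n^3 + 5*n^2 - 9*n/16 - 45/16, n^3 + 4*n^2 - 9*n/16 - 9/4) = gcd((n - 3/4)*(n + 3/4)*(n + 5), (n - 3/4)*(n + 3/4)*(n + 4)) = n^2 - 9/16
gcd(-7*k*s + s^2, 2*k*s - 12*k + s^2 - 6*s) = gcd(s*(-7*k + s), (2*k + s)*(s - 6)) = 1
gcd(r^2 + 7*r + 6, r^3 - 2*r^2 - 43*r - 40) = r + 1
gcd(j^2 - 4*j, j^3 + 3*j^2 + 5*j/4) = j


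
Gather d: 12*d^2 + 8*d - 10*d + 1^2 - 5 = 12*d^2 - 2*d - 4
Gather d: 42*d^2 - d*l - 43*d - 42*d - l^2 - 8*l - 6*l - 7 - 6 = 42*d^2 + d*(-l - 85) - l^2 - 14*l - 13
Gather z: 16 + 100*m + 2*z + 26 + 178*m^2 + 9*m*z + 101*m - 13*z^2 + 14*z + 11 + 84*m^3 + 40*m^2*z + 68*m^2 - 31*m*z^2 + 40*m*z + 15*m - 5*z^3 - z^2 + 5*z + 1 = 84*m^3 + 246*m^2 + 216*m - 5*z^3 + z^2*(-31*m - 14) + z*(40*m^2 + 49*m + 21) + 54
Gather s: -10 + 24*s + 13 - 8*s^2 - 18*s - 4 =-8*s^2 + 6*s - 1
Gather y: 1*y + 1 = y + 1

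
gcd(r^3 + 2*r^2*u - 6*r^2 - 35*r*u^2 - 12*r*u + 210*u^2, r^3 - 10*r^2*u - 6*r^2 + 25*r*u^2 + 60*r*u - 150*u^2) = r^2 - 5*r*u - 6*r + 30*u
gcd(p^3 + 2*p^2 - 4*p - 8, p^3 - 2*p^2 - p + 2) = p - 2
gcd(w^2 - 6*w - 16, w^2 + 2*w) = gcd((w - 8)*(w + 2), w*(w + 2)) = w + 2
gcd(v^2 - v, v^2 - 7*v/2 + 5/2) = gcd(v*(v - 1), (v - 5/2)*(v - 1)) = v - 1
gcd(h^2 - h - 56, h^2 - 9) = 1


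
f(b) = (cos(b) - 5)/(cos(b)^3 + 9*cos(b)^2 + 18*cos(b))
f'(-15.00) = 0.21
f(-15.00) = 0.65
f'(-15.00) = 0.21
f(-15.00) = 0.65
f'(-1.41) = 10.62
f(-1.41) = -1.55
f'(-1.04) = 0.88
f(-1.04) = -0.39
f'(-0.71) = 0.28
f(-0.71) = -0.22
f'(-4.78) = -60.64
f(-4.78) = -3.92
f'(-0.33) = 0.09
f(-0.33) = -0.16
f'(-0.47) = 0.14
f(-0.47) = -0.17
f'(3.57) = 0.06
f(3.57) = 0.61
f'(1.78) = -6.21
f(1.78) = 1.55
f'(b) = (cos(b) - 5)*(3*sin(b)*cos(b)^2 + 18*sin(b)*cos(b) + 18*sin(b))/(cos(b)^3 + 9*cos(b)^2 + 18*cos(b))^2 - sin(b)/(cos(b)^3 + 9*cos(b)^2 + 18*cos(b)) = 2*(cos(b)^3 - 3*cos(b)^2 - 45*cos(b) - 45)*sin(b)/((cos(b) + 3)^2*(cos(b) + 6)^2*cos(b)^2)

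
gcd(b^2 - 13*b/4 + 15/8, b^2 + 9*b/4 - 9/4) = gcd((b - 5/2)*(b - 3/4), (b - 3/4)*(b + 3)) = b - 3/4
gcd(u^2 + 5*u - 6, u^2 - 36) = u + 6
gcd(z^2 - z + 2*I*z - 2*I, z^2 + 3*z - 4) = z - 1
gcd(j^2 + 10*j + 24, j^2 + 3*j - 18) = j + 6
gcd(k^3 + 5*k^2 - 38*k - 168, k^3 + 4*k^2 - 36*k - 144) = k^2 - 2*k - 24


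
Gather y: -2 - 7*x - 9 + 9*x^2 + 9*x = 9*x^2 + 2*x - 11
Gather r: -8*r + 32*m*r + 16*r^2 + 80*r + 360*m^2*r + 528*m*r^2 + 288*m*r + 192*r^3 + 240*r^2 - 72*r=192*r^3 + r^2*(528*m + 256) + r*(360*m^2 + 320*m)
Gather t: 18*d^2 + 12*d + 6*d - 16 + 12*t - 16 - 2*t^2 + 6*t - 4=18*d^2 + 18*d - 2*t^2 + 18*t - 36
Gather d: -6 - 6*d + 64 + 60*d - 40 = 54*d + 18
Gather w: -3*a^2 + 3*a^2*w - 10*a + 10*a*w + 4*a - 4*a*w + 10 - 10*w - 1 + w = -3*a^2 - 6*a + w*(3*a^2 + 6*a - 9) + 9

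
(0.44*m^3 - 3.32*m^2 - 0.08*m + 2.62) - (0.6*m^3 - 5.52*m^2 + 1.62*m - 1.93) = -0.16*m^3 + 2.2*m^2 - 1.7*m + 4.55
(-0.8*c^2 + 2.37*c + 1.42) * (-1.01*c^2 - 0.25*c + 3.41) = 0.808*c^4 - 2.1937*c^3 - 4.7547*c^2 + 7.7267*c + 4.8422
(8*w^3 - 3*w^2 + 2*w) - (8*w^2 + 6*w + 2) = 8*w^3 - 11*w^2 - 4*w - 2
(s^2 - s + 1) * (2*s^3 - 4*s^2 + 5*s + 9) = 2*s^5 - 6*s^4 + 11*s^3 - 4*s + 9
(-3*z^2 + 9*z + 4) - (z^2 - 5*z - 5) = -4*z^2 + 14*z + 9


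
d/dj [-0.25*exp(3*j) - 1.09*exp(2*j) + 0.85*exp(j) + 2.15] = (-0.75*exp(2*j) - 2.18*exp(j) + 0.85)*exp(j)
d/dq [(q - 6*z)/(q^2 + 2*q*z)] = (q*(q + 2*z) - 2*(q - 6*z)*(q + z))/(q^2*(q + 2*z)^2)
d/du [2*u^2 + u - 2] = 4*u + 1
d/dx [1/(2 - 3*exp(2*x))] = 6*exp(2*x)/(3*exp(2*x) - 2)^2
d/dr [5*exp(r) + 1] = 5*exp(r)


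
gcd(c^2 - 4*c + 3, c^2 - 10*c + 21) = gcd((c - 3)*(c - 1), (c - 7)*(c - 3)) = c - 3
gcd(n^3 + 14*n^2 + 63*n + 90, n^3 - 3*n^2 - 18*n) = n + 3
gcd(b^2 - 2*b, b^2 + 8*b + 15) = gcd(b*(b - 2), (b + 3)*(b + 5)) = 1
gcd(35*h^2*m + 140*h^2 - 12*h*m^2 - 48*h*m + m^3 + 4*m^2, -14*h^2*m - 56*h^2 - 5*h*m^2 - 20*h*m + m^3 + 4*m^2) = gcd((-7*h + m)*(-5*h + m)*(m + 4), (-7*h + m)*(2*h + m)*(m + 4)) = 7*h*m + 28*h - m^2 - 4*m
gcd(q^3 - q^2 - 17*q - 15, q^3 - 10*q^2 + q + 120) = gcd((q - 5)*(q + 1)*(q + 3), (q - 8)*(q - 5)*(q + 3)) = q^2 - 2*q - 15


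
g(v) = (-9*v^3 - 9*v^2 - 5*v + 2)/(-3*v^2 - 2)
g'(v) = 6*v*(-9*v^3 - 9*v^2 - 5*v + 2)/(-3*v^2 - 2)^2 + (-27*v^2 - 18*v - 5)/(-3*v^2 - 2)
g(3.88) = 14.39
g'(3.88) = 3.10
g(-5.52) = -13.59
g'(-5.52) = 2.98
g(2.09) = 8.60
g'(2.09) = 3.49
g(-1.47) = -2.18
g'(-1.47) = 2.08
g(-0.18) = -1.27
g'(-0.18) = 0.60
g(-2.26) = -4.11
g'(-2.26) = 2.68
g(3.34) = 12.70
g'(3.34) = 3.15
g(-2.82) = -5.66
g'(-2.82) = 2.83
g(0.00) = -1.00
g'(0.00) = 2.50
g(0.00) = -1.00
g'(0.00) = 2.50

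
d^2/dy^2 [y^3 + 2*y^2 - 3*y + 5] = 6*y + 4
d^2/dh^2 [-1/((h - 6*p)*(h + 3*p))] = 2*(-(h - 6*p)^2 - (h - 6*p)*(h + 3*p) - (h + 3*p)^2)/((h - 6*p)^3*(h + 3*p)^3)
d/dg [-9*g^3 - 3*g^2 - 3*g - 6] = -27*g^2 - 6*g - 3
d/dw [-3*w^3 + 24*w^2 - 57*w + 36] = -9*w^2 + 48*w - 57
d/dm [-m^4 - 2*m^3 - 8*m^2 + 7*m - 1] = -4*m^3 - 6*m^2 - 16*m + 7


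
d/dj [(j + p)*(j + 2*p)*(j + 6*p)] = 3*j^2 + 18*j*p + 20*p^2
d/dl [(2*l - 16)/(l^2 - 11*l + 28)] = 2*(-l^2 + 16*l - 60)/(l^4 - 22*l^3 + 177*l^2 - 616*l + 784)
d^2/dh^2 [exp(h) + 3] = exp(h)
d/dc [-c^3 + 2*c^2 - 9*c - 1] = -3*c^2 + 4*c - 9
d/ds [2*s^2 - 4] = 4*s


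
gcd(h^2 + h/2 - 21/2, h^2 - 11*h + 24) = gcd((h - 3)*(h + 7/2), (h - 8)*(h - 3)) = h - 3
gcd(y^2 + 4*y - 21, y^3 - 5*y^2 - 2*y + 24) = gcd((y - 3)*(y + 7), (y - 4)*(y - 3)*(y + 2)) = y - 3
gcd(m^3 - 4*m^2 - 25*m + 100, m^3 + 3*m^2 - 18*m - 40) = m^2 + m - 20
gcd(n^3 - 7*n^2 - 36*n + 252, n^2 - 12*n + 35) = n - 7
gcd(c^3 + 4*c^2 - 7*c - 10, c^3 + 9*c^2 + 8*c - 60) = c^2 + 3*c - 10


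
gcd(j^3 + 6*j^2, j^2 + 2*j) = j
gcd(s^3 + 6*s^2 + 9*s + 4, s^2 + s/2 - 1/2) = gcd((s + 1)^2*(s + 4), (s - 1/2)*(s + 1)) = s + 1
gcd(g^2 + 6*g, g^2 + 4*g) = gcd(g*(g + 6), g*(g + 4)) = g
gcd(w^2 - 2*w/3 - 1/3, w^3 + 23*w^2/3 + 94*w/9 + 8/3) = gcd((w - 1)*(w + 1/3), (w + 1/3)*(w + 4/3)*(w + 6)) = w + 1/3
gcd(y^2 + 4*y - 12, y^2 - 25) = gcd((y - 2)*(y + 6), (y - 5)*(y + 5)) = 1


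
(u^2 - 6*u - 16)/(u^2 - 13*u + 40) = (u + 2)/(u - 5)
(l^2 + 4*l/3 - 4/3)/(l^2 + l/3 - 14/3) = (3*l^2 + 4*l - 4)/(3*l^2 + l - 14)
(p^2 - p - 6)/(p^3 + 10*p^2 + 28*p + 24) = (p - 3)/(p^2 + 8*p + 12)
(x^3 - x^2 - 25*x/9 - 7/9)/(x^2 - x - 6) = (-x^3 + x^2 + 25*x/9 + 7/9)/(-x^2 + x + 6)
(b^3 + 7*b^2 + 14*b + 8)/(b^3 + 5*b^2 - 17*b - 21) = (b^2 + 6*b + 8)/(b^2 + 4*b - 21)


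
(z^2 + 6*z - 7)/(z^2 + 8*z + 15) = (z^2 + 6*z - 7)/(z^2 + 8*z + 15)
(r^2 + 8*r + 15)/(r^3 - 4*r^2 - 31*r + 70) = (r + 3)/(r^2 - 9*r + 14)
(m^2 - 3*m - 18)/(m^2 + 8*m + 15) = (m - 6)/(m + 5)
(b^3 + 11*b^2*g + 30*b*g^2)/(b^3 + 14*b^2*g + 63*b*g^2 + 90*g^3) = b/(b + 3*g)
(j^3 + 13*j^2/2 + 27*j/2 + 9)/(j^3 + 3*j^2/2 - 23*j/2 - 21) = (2*j + 3)/(2*j - 7)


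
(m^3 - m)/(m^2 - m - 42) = (m^3 - m)/(m^2 - m - 42)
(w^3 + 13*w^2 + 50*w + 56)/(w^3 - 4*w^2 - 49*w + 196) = (w^2 + 6*w + 8)/(w^2 - 11*w + 28)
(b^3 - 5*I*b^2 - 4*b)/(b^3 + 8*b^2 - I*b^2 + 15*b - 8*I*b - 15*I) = b*(b - 4*I)/(b^2 + 8*b + 15)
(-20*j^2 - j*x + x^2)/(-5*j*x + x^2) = (4*j + x)/x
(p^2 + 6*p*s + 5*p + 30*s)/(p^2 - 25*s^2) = (p^2 + 6*p*s + 5*p + 30*s)/(p^2 - 25*s^2)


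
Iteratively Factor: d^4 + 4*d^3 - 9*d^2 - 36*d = (d)*(d^3 + 4*d^2 - 9*d - 36) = d*(d + 4)*(d^2 - 9) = d*(d - 3)*(d + 4)*(d + 3)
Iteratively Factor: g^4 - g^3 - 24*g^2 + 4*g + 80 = (g - 2)*(g^3 + g^2 - 22*g - 40) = (g - 5)*(g - 2)*(g^2 + 6*g + 8) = (g - 5)*(g - 2)*(g + 4)*(g + 2)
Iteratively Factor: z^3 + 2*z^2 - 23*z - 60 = (z - 5)*(z^2 + 7*z + 12) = (z - 5)*(z + 4)*(z + 3)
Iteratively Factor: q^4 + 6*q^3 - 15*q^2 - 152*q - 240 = (q + 3)*(q^3 + 3*q^2 - 24*q - 80) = (q + 3)*(q + 4)*(q^2 - q - 20) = (q - 5)*(q + 3)*(q + 4)*(q + 4)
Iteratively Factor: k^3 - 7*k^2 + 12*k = (k)*(k^2 - 7*k + 12) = k*(k - 3)*(k - 4)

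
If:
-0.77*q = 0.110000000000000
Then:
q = -0.14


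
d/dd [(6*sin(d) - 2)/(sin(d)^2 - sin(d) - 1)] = 2*(2*sin(d) + 3*cos(d)^2 - 7)*cos(d)/(sin(d) + cos(d)^2)^2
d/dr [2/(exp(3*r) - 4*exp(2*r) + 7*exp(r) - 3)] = (-6*exp(2*r) + 16*exp(r) - 14)*exp(r)/(exp(3*r) - 4*exp(2*r) + 7*exp(r) - 3)^2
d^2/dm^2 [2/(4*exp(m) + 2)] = (4*exp(m) - 2)*exp(m)/(2*exp(m) + 1)^3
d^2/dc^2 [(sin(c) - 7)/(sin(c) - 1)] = 6*(sin(c) + 2)/(sin(c) - 1)^2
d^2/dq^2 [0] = 0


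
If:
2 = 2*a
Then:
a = 1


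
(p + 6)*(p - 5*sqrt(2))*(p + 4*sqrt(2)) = p^3 - sqrt(2)*p^2 + 6*p^2 - 40*p - 6*sqrt(2)*p - 240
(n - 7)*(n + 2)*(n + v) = n^3 + n^2*v - 5*n^2 - 5*n*v - 14*n - 14*v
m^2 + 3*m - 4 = (m - 1)*(m + 4)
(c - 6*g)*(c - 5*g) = c^2 - 11*c*g + 30*g^2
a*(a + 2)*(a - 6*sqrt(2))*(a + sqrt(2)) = a^4 - 5*sqrt(2)*a^3 + 2*a^3 - 10*sqrt(2)*a^2 - 12*a^2 - 24*a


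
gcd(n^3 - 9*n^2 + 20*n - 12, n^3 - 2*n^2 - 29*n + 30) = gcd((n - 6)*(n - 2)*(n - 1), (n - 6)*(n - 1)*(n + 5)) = n^2 - 7*n + 6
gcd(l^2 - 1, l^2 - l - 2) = l + 1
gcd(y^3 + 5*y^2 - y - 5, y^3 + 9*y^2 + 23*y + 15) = y^2 + 6*y + 5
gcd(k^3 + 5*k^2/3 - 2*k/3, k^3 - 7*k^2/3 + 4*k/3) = k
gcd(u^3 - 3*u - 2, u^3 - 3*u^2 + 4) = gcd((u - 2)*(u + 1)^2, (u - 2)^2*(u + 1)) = u^2 - u - 2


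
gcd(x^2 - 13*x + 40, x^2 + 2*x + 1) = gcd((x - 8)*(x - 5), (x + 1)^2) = 1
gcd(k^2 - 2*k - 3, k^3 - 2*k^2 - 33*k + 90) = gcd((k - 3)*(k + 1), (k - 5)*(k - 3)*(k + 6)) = k - 3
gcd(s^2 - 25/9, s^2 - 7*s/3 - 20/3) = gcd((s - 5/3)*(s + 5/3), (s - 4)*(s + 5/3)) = s + 5/3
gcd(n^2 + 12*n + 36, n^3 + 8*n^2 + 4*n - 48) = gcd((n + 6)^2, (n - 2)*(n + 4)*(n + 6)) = n + 6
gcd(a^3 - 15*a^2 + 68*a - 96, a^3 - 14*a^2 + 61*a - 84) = a^2 - 7*a + 12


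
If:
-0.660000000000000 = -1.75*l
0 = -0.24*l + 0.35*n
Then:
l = 0.38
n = 0.26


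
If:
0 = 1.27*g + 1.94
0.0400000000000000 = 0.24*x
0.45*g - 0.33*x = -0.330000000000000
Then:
No Solution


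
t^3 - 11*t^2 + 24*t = t*(t - 8)*(t - 3)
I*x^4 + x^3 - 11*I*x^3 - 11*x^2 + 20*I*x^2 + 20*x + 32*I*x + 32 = (x - 8)*(x - 4)*(x - I)*(I*x + I)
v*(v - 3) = v^2 - 3*v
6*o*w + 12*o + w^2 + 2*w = (6*o + w)*(w + 2)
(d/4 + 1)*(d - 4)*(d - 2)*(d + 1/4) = d^4/4 - 7*d^3/16 - 33*d^2/8 + 7*d + 2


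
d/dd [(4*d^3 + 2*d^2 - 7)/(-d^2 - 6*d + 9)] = 2*(-2*d^4 - 24*d^3 + 48*d^2 + 11*d - 21)/(d^4 + 12*d^3 + 18*d^2 - 108*d + 81)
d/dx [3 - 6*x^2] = -12*x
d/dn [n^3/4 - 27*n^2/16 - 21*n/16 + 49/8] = 3*n^2/4 - 27*n/8 - 21/16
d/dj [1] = 0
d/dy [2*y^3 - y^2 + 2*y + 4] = 6*y^2 - 2*y + 2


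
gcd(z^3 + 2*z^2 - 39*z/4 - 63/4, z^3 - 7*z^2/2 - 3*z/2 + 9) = z^2 - 3*z/2 - 9/2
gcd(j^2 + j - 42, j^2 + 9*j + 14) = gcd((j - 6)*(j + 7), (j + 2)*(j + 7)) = j + 7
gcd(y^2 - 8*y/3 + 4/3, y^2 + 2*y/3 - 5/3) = 1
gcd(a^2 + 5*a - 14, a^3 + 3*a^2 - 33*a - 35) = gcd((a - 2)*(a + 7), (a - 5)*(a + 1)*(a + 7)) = a + 7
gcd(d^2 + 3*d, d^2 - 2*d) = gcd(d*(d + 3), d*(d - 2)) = d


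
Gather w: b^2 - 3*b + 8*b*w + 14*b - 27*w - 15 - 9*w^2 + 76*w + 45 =b^2 + 11*b - 9*w^2 + w*(8*b + 49) + 30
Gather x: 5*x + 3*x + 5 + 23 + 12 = 8*x + 40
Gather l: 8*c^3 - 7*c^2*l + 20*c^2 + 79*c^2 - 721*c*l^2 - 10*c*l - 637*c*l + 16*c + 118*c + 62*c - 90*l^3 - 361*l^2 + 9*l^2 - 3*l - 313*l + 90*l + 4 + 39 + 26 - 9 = 8*c^3 + 99*c^2 + 196*c - 90*l^3 + l^2*(-721*c - 352) + l*(-7*c^2 - 647*c - 226) + 60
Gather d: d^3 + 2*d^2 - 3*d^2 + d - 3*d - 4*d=d^3 - d^2 - 6*d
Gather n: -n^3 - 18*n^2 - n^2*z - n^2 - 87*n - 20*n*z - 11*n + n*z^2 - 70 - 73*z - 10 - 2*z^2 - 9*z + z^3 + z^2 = -n^3 + n^2*(-z - 19) + n*(z^2 - 20*z - 98) + z^3 - z^2 - 82*z - 80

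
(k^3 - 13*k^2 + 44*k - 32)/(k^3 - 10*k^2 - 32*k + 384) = (k^2 - 5*k + 4)/(k^2 - 2*k - 48)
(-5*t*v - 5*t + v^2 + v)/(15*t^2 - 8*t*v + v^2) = (-v - 1)/(3*t - v)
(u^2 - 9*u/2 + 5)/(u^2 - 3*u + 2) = (u - 5/2)/(u - 1)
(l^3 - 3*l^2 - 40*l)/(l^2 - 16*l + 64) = l*(l + 5)/(l - 8)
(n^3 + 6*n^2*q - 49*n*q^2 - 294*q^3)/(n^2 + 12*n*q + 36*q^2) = (n^2 - 49*q^2)/(n + 6*q)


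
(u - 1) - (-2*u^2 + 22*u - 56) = 2*u^2 - 21*u + 55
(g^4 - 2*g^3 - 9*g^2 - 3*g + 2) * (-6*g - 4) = -6*g^5 + 8*g^4 + 62*g^3 + 54*g^2 - 8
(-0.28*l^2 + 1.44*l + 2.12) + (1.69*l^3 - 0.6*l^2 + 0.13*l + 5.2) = 1.69*l^3 - 0.88*l^2 + 1.57*l + 7.32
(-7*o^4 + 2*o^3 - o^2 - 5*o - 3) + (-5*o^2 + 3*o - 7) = -7*o^4 + 2*o^3 - 6*o^2 - 2*o - 10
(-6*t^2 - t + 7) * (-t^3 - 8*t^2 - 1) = 6*t^5 + 49*t^4 + t^3 - 50*t^2 + t - 7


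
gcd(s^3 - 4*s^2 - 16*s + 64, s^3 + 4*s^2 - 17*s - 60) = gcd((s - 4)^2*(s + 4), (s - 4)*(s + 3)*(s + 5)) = s - 4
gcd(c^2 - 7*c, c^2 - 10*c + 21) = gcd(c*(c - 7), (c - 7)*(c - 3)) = c - 7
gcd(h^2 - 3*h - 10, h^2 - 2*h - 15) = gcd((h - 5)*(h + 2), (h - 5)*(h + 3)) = h - 5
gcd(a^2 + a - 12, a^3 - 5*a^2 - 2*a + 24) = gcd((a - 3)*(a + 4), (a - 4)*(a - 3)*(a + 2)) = a - 3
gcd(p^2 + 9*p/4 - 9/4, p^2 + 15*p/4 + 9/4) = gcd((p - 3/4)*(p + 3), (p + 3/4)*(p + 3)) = p + 3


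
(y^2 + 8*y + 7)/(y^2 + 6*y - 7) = (y + 1)/(y - 1)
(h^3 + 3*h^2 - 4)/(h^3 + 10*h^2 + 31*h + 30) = (h^2 + h - 2)/(h^2 + 8*h + 15)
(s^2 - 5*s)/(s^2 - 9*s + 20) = s/(s - 4)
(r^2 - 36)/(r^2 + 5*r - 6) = (r - 6)/(r - 1)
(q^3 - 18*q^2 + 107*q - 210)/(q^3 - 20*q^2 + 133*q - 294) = (q - 5)/(q - 7)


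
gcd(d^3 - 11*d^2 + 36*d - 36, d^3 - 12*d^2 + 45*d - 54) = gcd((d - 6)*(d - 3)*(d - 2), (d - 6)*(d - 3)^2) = d^2 - 9*d + 18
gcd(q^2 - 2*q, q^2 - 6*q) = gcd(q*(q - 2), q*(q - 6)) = q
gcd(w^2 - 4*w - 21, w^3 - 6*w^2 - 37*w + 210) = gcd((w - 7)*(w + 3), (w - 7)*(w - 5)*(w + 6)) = w - 7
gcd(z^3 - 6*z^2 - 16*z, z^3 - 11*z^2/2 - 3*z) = z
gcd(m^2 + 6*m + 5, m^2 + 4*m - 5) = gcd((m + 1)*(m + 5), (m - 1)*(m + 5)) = m + 5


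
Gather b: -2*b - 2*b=-4*b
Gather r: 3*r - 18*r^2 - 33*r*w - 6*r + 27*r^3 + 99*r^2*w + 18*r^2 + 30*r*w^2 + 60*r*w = 27*r^3 + 99*r^2*w + r*(30*w^2 + 27*w - 3)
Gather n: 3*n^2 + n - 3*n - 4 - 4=3*n^2 - 2*n - 8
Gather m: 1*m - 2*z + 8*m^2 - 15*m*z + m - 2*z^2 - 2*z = 8*m^2 + m*(2 - 15*z) - 2*z^2 - 4*z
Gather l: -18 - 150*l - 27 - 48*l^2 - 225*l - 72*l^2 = -120*l^2 - 375*l - 45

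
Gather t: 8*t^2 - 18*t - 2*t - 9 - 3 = 8*t^2 - 20*t - 12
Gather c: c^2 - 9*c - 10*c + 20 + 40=c^2 - 19*c + 60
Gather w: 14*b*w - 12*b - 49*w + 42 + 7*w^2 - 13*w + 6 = -12*b + 7*w^2 + w*(14*b - 62) + 48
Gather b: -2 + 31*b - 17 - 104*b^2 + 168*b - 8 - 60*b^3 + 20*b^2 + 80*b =-60*b^3 - 84*b^2 + 279*b - 27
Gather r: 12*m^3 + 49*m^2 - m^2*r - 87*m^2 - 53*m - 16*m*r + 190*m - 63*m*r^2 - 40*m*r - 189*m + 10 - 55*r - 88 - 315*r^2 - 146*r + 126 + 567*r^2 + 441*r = 12*m^3 - 38*m^2 - 52*m + r^2*(252 - 63*m) + r*(-m^2 - 56*m + 240) + 48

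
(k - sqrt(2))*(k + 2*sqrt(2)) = k^2 + sqrt(2)*k - 4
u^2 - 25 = (u - 5)*(u + 5)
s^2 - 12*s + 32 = (s - 8)*(s - 4)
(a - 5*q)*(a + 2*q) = a^2 - 3*a*q - 10*q^2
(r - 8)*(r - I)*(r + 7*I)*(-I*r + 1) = -I*r^4 + 7*r^3 + 8*I*r^3 - 56*r^2 - I*r^2 + 7*r + 8*I*r - 56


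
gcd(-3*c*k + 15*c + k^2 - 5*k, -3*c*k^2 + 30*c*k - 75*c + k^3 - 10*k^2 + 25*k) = 3*c*k - 15*c - k^2 + 5*k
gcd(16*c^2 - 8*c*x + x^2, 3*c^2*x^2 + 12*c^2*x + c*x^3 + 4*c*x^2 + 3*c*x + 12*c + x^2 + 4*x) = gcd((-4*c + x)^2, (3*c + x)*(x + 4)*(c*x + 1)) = 1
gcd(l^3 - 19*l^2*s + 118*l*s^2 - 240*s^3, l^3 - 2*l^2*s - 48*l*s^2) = -l + 8*s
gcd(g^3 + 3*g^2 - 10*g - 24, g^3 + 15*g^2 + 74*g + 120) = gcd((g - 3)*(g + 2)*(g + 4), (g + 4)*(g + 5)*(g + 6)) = g + 4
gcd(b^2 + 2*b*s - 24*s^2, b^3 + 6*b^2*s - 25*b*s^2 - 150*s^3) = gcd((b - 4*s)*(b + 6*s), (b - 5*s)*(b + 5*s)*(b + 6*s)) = b + 6*s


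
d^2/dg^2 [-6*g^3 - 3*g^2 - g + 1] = -36*g - 6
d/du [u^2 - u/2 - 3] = 2*u - 1/2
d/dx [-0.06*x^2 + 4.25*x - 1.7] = 4.25 - 0.12*x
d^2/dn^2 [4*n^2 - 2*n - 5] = 8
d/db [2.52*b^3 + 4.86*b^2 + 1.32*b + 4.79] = 7.56*b^2 + 9.72*b + 1.32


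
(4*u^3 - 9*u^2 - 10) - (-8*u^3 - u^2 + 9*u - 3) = 12*u^3 - 8*u^2 - 9*u - 7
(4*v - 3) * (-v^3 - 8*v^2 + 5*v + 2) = -4*v^4 - 29*v^3 + 44*v^2 - 7*v - 6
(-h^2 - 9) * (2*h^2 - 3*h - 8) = -2*h^4 + 3*h^3 - 10*h^2 + 27*h + 72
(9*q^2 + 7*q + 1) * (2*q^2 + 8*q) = 18*q^4 + 86*q^3 + 58*q^2 + 8*q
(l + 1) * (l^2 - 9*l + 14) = l^3 - 8*l^2 + 5*l + 14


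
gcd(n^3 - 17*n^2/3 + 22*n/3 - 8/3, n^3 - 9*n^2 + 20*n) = n - 4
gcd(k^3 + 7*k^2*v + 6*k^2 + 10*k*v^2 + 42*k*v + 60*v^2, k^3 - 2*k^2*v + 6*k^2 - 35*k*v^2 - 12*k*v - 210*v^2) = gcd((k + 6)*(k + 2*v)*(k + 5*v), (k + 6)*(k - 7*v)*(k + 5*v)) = k^2 + 5*k*v + 6*k + 30*v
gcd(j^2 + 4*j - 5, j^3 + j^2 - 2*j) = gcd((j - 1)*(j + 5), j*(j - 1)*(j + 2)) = j - 1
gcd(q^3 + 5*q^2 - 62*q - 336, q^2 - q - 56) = q^2 - q - 56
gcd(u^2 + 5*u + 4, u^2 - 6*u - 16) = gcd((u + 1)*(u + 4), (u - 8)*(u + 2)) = 1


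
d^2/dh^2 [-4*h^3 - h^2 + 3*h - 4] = -24*h - 2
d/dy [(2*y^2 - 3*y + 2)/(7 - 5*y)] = (-10*y^2 + 28*y - 11)/(25*y^2 - 70*y + 49)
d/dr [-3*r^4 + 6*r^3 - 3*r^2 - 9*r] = -12*r^3 + 18*r^2 - 6*r - 9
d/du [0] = 0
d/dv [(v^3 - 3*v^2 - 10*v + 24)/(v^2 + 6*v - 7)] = (v^4 + 12*v^3 - 29*v^2 - 6*v - 74)/(v^4 + 12*v^3 + 22*v^2 - 84*v + 49)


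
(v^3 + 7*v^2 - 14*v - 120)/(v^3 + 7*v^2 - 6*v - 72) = (v^2 + v - 20)/(v^2 + v - 12)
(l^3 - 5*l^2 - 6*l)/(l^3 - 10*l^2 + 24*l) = (l + 1)/(l - 4)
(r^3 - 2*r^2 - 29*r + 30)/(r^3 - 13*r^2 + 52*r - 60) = (r^2 + 4*r - 5)/(r^2 - 7*r + 10)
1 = 1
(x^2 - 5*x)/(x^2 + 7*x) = (x - 5)/(x + 7)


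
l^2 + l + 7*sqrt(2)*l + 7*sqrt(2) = (l + 1)*(l + 7*sqrt(2))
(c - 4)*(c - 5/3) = c^2 - 17*c/3 + 20/3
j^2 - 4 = (j - 2)*(j + 2)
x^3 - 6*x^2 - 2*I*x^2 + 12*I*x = x*(x - 6)*(x - 2*I)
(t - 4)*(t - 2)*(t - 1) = t^3 - 7*t^2 + 14*t - 8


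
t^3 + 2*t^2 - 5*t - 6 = (t - 2)*(t + 1)*(t + 3)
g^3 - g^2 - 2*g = g*(g - 2)*(g + 1)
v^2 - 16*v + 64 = (v - 8)^2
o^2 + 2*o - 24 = (o - 4)*(o + 6)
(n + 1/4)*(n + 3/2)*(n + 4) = n^3 + 23*n^2/4 + 59*n/8 + 3/2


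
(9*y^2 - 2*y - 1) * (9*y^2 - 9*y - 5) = 81*y^4 - 99*y^3 - 36*y^2 + 19*y + 5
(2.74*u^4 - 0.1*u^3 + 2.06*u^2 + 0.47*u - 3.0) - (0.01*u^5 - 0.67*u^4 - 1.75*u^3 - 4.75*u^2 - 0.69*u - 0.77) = -0.01*u^5 + 3.41*u^4 + 1.65*u^3 + 6.81*u^2 + 1.16*u - 2.23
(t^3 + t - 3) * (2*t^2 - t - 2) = 2*t^5 - t^4 - 7*t^2 + t + 6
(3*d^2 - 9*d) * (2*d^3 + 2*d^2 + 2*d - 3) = 6*d^5 - 12*d^4 - 12*d^3 - 27*d^2 + 27*d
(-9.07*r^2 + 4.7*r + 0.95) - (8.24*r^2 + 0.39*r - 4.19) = -17.31*r^2 + 4.31*r + 5.14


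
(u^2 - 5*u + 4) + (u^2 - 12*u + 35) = 2*u^2 - 17*u + 39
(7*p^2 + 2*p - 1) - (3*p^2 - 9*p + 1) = 4*p^2 + 11*p - 2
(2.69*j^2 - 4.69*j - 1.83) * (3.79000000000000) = 10.1951*j^2 - 17.7751*j - 6.9357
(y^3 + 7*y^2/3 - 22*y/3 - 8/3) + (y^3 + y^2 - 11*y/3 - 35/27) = 2*y^3 + 10*y^2/3 - 11*y - 107/27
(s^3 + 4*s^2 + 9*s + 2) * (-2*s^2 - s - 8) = -2*s^5 - 9*s^4 - 30*s^3 - 45*s^2 - 74*s - 16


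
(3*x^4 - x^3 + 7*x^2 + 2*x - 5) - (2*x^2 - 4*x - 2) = 3*x^4 - x^3 + 5*x^2 + 6*x - 3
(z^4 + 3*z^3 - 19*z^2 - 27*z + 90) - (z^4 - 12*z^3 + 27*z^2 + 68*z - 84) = 15*z^3 - 46*z^2 - 95*z + 174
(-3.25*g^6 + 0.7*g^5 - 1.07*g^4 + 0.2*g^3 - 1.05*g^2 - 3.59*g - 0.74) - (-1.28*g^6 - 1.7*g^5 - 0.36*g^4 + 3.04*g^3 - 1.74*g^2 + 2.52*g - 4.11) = -1.97*g^6 + 2.4*g^5 - 0.71*g^4 - 2.84*g^3 + 0.69*g^2 - 6.11*g + 3.37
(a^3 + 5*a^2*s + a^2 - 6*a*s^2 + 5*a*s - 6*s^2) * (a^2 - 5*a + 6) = a^5 + 5*a^4*s - 4*a^4 - 6*a^3*s^2 - 20*a^3*s + a^3 + 24*a^2*s^2 + 5*a^2*s + 6*a^2 - 6*a*s^2 + 30*a*s - 36*s^2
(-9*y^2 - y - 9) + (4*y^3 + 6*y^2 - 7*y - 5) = 4*y^3 - 3*y^2 - 8*y - 14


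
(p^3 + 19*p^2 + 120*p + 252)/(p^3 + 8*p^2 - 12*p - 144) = (p + 7)/(p - 4)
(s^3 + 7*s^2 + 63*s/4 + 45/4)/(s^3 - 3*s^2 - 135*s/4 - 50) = (2*s^2 + 9*s + 9)/(2*s^2 - 11*s - 40)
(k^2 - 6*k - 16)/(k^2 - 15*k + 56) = (k + 2)/(k - 7)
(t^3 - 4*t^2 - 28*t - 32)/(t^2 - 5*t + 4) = (t^3 - 4*t^2 - 28*t - 32)/(t^2 - 5*t + 4)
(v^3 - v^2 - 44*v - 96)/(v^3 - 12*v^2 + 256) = (v + 3)/(v - 8)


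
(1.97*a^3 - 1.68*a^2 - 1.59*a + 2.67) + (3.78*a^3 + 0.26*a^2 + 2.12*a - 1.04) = 5.75*a^3 - 1.42*a^2 + 0.53*a + 1.63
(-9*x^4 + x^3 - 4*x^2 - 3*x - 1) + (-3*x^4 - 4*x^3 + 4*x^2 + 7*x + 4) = -12*x^4 - 3*x^3 + 4*x + 3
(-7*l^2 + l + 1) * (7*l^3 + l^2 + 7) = -49*l^5 + 8*l^3 - 48*l^2 + 7*l + 7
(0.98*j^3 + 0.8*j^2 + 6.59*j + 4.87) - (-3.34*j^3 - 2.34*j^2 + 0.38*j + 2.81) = 4.32*j^3 + 3.14*j^2 + 6.21*j + 2.06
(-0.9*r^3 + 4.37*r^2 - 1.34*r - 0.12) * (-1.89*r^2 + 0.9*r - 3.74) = 1.701*r^5 - 9.0693*r^4 + 9.8316*r^3 - 17.323*r^2 + 4.9036*r + 0.4488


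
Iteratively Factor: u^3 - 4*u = (u - 2)*(u^2 + 2*u) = (u - 2)*(u + 2)*(u)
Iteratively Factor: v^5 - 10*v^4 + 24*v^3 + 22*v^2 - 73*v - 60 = (v - 5)*(v^4 - 5*v^3 - v^2 + 17*v + 12) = (v - 5)*(v - 3)*(v^3 - 2*v^2 - 7*v - 4) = (v - 5)*(v - 4)*(v - 3)*(v^2 + 2*v + 1) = (v - 5)*(v - 4)*(v - 3)*(v + 1)*(v + 1)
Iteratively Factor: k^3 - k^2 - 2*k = (k - 2)*(k^2 + k) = k*(k - 2)*(k + 1)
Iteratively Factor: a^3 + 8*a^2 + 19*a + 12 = (a + 3)*(a^2 + 5*a + 4) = (a + 1)*(a + 3)*(a + 4)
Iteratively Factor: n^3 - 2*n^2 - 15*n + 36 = (n - 3)*(n^2 + n - 12) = (n - 3)^2*(n + 4)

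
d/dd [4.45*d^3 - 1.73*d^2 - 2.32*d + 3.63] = 13.35*d^2 - 3.46*d - 2.32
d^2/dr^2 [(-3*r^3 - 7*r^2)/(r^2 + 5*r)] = -80/(r^3 + 15*r^2 + 75*r + 125)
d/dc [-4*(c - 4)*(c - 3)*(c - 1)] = -12*c^2 + 64*c - 76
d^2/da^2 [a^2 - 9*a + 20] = 2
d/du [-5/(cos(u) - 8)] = -5*sin(u)/(cos(u) - 8)^2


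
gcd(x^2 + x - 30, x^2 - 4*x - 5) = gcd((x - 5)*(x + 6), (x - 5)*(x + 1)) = x - 5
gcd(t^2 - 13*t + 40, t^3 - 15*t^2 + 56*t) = t - 8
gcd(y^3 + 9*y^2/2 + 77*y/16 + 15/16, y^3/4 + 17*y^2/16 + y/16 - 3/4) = 1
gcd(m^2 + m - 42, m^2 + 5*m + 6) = 1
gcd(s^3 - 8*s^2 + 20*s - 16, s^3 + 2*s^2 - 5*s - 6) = s - 2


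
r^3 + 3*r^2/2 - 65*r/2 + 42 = (r - 4)*(r - 3/2)*(r + 7)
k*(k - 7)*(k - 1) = k^3 - 8*k^2 + 7*k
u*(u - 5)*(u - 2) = u^3 - 7*u^2 + 10*u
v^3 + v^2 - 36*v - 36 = (v - 6)*(v + 1)*(v + 6)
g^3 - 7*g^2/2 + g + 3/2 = (g - 3)*(g - 1)*(g + 1/2)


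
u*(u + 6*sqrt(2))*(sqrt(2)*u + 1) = sqrt(2)*u^3 + 13*u^2 + 6*sqrt(2)*u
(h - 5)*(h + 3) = h^2 - 2*h - 15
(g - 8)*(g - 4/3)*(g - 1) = g^3 - 31*g^2/3 + 20*g - 32/3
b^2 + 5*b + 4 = (b + 1)*(b + 4)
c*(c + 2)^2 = c^3 + 4*c^2 + 4*c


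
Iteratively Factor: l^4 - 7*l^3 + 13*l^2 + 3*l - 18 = (l - 3)*(l^3 - 4*l^2 + l + 6) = (l - 3)^2*(l^2 - l - 2) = (l - 3)^2*(l - 2)*(l + 1)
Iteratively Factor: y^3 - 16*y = (y - 4)*(y^2 + 4*y) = (y - 4)*(y + 4)*(y)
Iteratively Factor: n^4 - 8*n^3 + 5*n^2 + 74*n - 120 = (n + 3)*(n^3 - 11*n^2 + 38*n - 40) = (n - 5)*(n + 3)*(n^2 - 6*n + 8) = (n - 5)*(n - 2)*(n + 3)*(n - 4)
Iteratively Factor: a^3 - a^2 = (a)*(a^2 - a) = a^2*(a - 1)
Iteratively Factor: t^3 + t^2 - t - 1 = (t - 1)*(t^2 + 2*t + 1) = (t - 1)*(t + 1)*(t + 1)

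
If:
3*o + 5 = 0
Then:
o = -5/3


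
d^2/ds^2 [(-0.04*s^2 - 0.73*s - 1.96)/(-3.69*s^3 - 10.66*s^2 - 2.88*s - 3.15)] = (1.089288*s^6 + 59.6385180000001*s^5 + 489.989196*s^4 + 1374.985184*s^3 + 1351.449708*s^2 + 77.2730280000001*s - 111.566952)/(50.243409*s^9 + 435.442878*s^8 + 1375.589196*s^7 + 2019.743353*s^6 + 1817.069652*s^5 + 1539.965412*s^4 + 713.975067*s^3 + 395.70363*s^2 + 85.7304*s + 31.255875)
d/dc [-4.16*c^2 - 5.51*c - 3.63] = -8.32*c - 5.51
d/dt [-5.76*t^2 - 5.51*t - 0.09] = -11.52*t - 5.51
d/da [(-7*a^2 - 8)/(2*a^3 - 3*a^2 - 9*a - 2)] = (14*a^4 + 111*a^2 - 20*a - 72)/(4*a^6 - 12*a^5 - 27*a^4 + 46*a^3 + 93*a^2 + 36*a + 4)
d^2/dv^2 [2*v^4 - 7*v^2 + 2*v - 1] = 24*v^2 - 14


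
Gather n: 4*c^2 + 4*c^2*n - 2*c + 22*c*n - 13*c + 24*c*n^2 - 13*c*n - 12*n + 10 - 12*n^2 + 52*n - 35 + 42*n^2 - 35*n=4*c^2 - 15*c + n^2*(24*c + 30) + n*(4*c^2 + 9*c + 5) - 25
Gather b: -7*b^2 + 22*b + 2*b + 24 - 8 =-7*b^2 + 24*b + 16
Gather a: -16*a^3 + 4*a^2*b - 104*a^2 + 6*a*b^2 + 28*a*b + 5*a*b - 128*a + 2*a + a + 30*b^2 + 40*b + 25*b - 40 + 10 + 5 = -16*a^3 + a^2*(4*b - 104) + a*(6*b^2 + 33*b - 125) + 30*b^2 + 65*b - 25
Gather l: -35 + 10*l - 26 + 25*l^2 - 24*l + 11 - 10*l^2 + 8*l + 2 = 15*l^2 - 6*l - 48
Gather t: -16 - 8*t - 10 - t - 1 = -9*t - 27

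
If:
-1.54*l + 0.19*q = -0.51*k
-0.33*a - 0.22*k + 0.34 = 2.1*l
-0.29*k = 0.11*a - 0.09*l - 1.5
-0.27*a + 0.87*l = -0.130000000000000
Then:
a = -0.52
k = 5.27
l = -0.31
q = -16.66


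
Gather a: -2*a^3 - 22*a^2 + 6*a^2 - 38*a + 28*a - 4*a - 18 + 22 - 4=-2*a^3 - 16*a^2 - 14*a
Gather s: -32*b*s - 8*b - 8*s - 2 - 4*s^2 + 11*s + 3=-8*b - 4*s^2 + s*(3 - 32*b) + 1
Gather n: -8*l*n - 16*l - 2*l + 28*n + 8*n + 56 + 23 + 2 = -18*l + n*(36 - 8*l) + 81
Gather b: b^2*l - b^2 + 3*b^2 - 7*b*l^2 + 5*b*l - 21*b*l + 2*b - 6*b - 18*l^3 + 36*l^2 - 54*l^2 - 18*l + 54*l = b^2*(l + 2) + b*(-7*l^2 - 16*l - 4) - 18*l^3 - 18*l^2 + 36*l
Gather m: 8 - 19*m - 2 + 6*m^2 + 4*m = 6*m^2 - 15*m + 6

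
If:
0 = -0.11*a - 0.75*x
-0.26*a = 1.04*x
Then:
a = 0.00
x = 0.00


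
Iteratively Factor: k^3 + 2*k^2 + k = (k + 1)*(k^2 + k) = k*(k + 1)*(k + 1)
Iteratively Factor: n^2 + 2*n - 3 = (n - 1)*(n + 3)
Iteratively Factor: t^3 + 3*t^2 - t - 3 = (t + 1)*(t^2 + 2*t - 3) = (t + 1)*(t + 3)*(t - 1)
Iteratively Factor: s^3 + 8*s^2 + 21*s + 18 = (s + 3)*(s^2 + 5*s + 6) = (s + 3)^2*(s + 2)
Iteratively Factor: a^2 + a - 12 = (a + 4)*(a - 3)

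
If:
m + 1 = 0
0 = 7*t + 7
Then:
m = -1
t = -1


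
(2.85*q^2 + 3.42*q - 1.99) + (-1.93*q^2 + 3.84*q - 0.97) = 0.92*q^2 + 7.26*q - 2.96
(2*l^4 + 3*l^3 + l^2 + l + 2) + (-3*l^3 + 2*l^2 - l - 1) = 2*l^4 + 3*l^2 + 1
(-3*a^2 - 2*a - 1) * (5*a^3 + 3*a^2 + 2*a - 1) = -15*a^5 - 19*a^4 - 17*a^3 - 4*a^2 + 1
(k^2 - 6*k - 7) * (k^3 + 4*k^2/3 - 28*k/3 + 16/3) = k^5 - 14*k^4/3 - 73*k^3/3 + 52*k^2 + 100*k/3 - 112/3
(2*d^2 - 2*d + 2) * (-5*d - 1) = -10*d^3 + 8*d^2 - 8*d - 2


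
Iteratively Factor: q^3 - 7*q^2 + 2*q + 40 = (q - 4)*(q^2 - 3*q - 10) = (q - 4)*(q + 2)*(q - 5)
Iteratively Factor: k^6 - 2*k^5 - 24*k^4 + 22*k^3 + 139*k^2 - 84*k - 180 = (k - 2)*(k^5 - 24*k^3 - 26*k^2 + 87*k + 90) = (k - 2)*(k + 1)*(k^4 - k^3 - 23*k^2 - 3*k + 90) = (k - 5)*(k - 2)*(k + 1)*(k^3 + 4*k^2 - 3*k - 18) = (k - 5)*(k - 2)*(k + 1)*(k + 3)*(k^2 + k - 6) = (k - 5)*(k - 2)^2*(k + 1)*(k + 3)*(k + 3)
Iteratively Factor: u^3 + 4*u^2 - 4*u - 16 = (u + 2)*(u^2 + 2*u - 8) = (u + 2)*(u + 4)*(u - 2)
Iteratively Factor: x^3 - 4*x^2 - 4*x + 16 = (x - 4)*(x^2 - 4) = (x - 4)*(x - 2)*(x + 2)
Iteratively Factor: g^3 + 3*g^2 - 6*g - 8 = (g - 2)*(g^2 + 5*g + 4) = (g - 2)*(g + 1)*(g + 4)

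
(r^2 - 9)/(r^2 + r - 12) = (r + 3)/(r + 4)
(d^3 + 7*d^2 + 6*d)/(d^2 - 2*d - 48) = d*(d + 1)/(d - 8)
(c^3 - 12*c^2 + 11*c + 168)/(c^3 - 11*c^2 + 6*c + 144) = (c - 7)/(c - 6)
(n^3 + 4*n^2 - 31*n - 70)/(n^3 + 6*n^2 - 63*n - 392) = (n^2 - 3*n - 10)/(n^2 - n - 56)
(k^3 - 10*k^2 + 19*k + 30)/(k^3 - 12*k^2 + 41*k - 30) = (k + 1)/(k - 1)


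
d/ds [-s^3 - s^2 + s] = -3*s^2 - 2*s + 1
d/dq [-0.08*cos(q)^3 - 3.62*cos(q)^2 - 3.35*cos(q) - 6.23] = (0.24*cos(q)^2 + 7.24*cos(q) + 3.35)*sin(q)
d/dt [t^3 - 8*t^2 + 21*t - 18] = 3*t^2 - 16*t + 21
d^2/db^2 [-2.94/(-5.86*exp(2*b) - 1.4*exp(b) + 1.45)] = (2.94*(11.72*exp(b) + 1.4)*(23.44*exp(b) + 2.8)*exp(b) - (68.9136*exp(b) + 4.116)*(5.86*exp(2*b) + 1.4*exp(b) - 1.45))*exp(b)/(5.86*exp(2*b) + 1.4*exp(b) - 1.45)^3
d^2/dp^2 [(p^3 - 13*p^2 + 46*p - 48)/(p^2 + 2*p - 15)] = 182/(p^3 + 15*p^2 + 75*p + 125)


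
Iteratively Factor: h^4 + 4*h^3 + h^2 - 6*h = (h - 1)*(h^3 + 5*h^2 + 6*h) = (h - 1)*(h + 3)*(h^2 + 2*h) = h*(h - 1)*(h + 3)*(h + 2)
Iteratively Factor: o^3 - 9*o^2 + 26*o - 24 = (o - 4)*(o^2 - 5*o + 6) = (o - 4)*(o - 3)*(o - 2)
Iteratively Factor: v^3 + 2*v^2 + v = (v + 1)*(v^2 + v) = v*(v + 1)*(v + 1)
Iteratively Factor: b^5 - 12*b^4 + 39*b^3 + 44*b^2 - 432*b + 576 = (b - 3)*(b^4 - 9*b^3 + 12*b^2 + 80*b - 192) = (b - 3)*(b + 3)*(b^3 - 12*b^2 + 48*b - 64) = (b - 4)*(b - 3)*(b + 3)*(b^2 - 8*b + 16) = (b - 4)^2*(b - 3)*(b + 3)*(b - 4)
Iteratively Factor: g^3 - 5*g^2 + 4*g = (g - 1)*(g^2 - 4*g) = (g - 4)*(g - 1)*(g)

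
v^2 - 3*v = v*(v - 3)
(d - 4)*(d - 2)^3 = d^4 - 10*d^3 + 36*d^2 - 56*d + 32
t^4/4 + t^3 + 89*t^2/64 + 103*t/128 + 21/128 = (t/4 + 1/4)*(t + 1/2)*(t + 3/4)*(t + 7/4)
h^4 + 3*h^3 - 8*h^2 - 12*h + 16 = (h - 2)*(h - 1)*(h + 2)*(h + 4)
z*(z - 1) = z^2 - z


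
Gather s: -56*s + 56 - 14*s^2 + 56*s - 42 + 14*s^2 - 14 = 0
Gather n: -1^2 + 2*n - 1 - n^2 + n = -n^2 + 3*n - 2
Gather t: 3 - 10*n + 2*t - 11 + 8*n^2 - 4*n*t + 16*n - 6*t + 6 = 8*n^2 + 6*n + t*(-4*n - 4) - 2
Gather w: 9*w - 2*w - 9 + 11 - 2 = 7*w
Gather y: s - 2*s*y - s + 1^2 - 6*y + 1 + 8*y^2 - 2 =8*y^2 + y*(-2*s - 6)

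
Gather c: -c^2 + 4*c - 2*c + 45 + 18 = -c^2 + 2*c + 63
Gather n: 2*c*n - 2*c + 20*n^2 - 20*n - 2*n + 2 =-2*c + 20*n^2 + n*(2*c - 22) + 2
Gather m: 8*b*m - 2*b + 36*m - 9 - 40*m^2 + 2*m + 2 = -2*b - 40*m^2 + m*(8*b + 38) - 7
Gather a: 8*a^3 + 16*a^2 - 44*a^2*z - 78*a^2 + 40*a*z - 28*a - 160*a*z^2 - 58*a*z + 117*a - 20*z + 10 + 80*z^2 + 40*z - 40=8*a^3 + a^2*(-44*z - 62) + a*(-160*z^2 - 18*z + 89) + 80*z^2 + 20*z - 30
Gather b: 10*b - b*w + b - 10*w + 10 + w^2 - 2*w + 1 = b*(11 - w) + w^2 - 12*w + 11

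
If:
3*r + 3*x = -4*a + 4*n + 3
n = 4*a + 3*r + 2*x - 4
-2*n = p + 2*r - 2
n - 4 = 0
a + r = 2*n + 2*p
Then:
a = -58/17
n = 4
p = -98/17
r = -2/17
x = 11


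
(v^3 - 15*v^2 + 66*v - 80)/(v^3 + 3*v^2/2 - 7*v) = 2*(v^2 - 13*v + 40)/(v*(2*v + 7))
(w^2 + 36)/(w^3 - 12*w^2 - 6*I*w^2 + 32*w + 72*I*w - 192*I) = (w + 6*I)/(w^2 - 12*w + 32)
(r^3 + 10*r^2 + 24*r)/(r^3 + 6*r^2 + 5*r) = (r^2 + 10*r + 24)/(r^2 + 6*r + 5)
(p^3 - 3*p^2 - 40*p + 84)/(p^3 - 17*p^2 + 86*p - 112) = (p + 6)/(p - 8)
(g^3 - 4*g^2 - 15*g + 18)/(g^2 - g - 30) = (g^2 + 2*g - 3)/(g + 5)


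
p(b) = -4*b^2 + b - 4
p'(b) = 1 - 8*b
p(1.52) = -11.72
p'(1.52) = -11.16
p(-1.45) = -13.86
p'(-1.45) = 12.60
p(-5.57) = -133.67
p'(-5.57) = 45.56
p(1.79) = -15.03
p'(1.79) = -13.32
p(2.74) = -31.29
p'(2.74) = -20.92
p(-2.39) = -29.24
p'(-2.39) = 20.12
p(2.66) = -29.64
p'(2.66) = -20.28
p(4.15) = -68.74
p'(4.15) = -32.20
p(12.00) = -568.00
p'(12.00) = -95.00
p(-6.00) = -154.00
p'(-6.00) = 49.00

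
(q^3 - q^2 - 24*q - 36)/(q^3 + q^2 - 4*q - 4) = (q^2 - 3*q - 18)/(q^2 - q - 2)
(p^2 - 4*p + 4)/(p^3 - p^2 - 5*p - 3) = (-p^2 + 4*p - 4)/(-p^3 + p^2 + 5*p + 3)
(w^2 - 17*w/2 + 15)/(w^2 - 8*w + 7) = (w^2 - 17*w/2 + 15)/(w^2 - 8*w + 7)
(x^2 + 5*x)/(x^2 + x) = (x + 5)/(x + 1)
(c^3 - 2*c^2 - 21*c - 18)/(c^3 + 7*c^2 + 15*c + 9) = (c - 6)/(c + 3)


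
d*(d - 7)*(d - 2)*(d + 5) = d^4 - 4*d^3 - 31*d^2 + 70*d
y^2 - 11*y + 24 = (y - 8)*(y - 3)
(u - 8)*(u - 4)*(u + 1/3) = u^3 - 35*u^2/3 + 28*u + 32/3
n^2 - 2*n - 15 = (n - 5)*(n + 3)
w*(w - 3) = w^2 - 3*w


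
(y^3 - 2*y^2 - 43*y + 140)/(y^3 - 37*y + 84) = (y - 5)/(y - 3)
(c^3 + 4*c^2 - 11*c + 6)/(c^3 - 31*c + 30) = (c - 1)/(c - 5)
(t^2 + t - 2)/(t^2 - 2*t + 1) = (t + 2)/(t - 1)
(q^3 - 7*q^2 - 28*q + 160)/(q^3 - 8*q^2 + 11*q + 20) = (q^2 - 3*q - 40)/(q^2 - 4*q - 5)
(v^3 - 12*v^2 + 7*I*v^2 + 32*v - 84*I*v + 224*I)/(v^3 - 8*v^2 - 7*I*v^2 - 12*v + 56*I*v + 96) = (v^2 + v*(-4 + 7*I) - 28*I)/(v^2 - 7*I*v - 12)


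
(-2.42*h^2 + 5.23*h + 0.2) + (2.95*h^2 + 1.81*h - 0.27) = 0.53*h^2 + 7.04*h - 0.07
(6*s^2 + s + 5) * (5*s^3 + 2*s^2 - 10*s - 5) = 30*s^5 + 17*s^4 - 33*s^3 - 30*s^2 - 55*s - 25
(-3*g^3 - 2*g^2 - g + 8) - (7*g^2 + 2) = -3*g^3 - 9*g^2 - g + 6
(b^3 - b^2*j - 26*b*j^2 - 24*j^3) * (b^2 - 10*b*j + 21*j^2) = b^5 - 11*b^4*j + 5*b^3*j^2 + 215*b^2*j^3 - 306*b*j^4 - 504*j^5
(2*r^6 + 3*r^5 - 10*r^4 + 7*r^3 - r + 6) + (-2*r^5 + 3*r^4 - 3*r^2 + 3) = 2*r^6 + r^5 - 7*r^4 + 7*r^3 - 3*r^2 - r + 9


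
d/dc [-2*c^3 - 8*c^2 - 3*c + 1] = -6*c^2 - 16*c - 3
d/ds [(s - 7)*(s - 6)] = 2*s - 13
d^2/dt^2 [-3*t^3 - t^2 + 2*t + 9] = -18*t - 2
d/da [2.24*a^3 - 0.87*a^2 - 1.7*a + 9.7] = 6.72*a^2 - 1.74*a - 1.7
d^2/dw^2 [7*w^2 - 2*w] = 14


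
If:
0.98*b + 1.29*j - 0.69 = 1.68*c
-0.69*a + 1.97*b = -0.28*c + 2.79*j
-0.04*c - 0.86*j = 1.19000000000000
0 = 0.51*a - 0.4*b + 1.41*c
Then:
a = 4.09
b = -0.21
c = -1.54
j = -1.31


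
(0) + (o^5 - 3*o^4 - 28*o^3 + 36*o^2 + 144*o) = o^5 - 3*o^4 - 28*o^3 + 36*o^2 + 144*o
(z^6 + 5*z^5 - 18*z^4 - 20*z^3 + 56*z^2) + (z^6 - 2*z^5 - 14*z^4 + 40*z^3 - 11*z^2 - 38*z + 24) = 2*z^6 + 3*z^5 - 32*z^4 + 20*z^3 + 45*z^2 - 38*z + 24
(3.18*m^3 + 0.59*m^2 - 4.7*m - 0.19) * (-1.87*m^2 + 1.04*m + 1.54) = -5.9466*m^5 + 2.2039*m^4 + 14.2998*m^3 - 3.6241*m^2 - 7.4356*m - 0.2926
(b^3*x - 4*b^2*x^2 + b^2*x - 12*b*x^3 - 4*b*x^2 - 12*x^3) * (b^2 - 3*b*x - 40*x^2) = b^5*x - 7*b^4*x^2 + b^4*x - 40*b^3*x^3 - 7*b^3*x^2 + 196*b^2*x^4 - 40*b^2*x^3 + 480*b*x^5 + 196*b*x^4 + 480*x^5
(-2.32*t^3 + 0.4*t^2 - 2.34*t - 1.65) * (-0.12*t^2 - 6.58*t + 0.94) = 0.2784*t^5 + 15.2176*t^4 - 4.532*t^3 + 15.9712*t^2 + 8.6574*t - 1.551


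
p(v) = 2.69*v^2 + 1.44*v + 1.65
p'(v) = 5.38*v + 1.44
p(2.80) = 26.77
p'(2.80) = 16.50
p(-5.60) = 77.94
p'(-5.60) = -28.69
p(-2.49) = 14.74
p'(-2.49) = -11.96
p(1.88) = 13.86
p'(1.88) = 11.55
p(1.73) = 12.19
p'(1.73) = 10.75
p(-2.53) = 15.23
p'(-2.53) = -12.17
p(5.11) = 79.25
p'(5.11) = 28.93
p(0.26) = 2.21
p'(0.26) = 2.84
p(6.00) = 107.13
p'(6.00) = 33.72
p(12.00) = 406.29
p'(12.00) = 66.00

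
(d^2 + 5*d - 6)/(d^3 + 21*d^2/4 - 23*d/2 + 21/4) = 4*(d + 6)/(4*d^2 + 25*d - 21)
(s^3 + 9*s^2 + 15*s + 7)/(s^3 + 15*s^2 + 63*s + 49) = (s + 1)/(s + 7)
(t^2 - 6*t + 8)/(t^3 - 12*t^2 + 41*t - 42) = (t - 4)/(t^2 - 10*t + 21)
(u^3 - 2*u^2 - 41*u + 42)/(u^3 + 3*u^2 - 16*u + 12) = (u - 7)/(u - 2)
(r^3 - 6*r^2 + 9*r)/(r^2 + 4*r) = (r^2 - 6*r + 9)/(r + 4)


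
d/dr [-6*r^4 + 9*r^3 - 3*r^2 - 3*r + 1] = -24*r^3 + 27*r^2 - 6*r - 3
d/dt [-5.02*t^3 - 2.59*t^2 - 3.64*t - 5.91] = -15.06*t^2 - 5.18*t - 3.64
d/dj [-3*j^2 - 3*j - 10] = -6*j - 3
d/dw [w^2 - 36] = 2*w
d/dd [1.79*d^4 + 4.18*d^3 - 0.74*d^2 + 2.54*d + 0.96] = 7.16*d^3 + 12.54*d^2 - 1.48*d + 2.54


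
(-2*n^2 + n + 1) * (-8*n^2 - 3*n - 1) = 16*n^4 - 2*n^3 - 9*n^2 - 4*n - 1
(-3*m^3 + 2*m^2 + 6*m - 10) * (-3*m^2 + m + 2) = 9*m^5 - 9*m^4 - 22*m^3 + 40*m^2 + 2*m - 20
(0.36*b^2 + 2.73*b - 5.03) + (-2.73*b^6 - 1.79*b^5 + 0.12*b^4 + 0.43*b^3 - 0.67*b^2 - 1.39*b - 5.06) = -2.73*b^6 - 1.79*b^5 + 0.12*b^4 + 0.43*b^3 - 0.31*b^2 + 1.34*b - 10.09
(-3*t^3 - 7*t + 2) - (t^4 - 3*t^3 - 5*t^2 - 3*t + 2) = -t^4 + 5*t^2 - 4*t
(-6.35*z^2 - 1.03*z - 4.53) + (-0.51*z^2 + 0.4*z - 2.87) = -6.86*z^2 - 0.63*z - 7.4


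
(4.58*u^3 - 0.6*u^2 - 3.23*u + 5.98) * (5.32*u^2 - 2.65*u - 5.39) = 24.3656*u^5 - 15.329*u^4 - 40.2798*u^3 + 43.6071*u^2 + 1.5627*u - 32.2322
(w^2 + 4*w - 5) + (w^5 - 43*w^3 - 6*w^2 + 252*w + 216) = w^5 - 43*w^3 - 5*w^2 + 256*w + 211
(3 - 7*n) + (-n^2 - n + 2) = -n^2 - 8*n + 5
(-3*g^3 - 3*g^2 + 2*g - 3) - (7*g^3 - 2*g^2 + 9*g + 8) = -10*g^3 - g^2 - 7*g - 11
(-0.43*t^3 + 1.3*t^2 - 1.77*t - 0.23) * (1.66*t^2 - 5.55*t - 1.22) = -0.7138*t^5 + 4.5445*t^4 - 9.6286*t^3 + 7.8557*t^2 + 3.4359*t + 0.2806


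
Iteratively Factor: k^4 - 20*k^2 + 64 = (k + 2)*(k^3 - 2*k^2 - 16*k + 32) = (k - 4)*(k + 2)*(k^2 + 2*k - 8) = (k - 4)*(k - 2)*(k + 2)*(k + 4)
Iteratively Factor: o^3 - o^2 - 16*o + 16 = (o - 1)*(o^2 - 16) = (o - 4)*(o - 1)*(o + 4)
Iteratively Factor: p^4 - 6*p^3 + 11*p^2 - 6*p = (p - 3)*(p^3 - 3*p^2 + 2*p) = (p - 3)*(p - 2)*(p^2 - p) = p*(p - 3)*(p - 2)*(p - 1)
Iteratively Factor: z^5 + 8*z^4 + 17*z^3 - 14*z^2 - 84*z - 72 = (z + 2)*(z^4 + 6*z^3 + 5*z^2 - 24*z - 36) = (z - 2)*(z + 2)*(z^3 + 8*z^2 + 21*z + 18) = (z - 2)*(z + 2)^2*(z^2 + 6*z + 9) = (z - 2)*(z + 2)^2*(z + 3)*(z + 3)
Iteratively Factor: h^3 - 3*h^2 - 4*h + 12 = (h + 2)*(h^2 - 5*h + 6) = (h - 3)*(h + 2)*(h - 2)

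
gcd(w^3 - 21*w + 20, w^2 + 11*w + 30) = w + 5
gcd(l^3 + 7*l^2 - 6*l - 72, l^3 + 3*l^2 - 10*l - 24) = l^2 + l - 12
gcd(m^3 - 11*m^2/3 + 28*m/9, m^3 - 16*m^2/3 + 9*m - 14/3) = m - 7/3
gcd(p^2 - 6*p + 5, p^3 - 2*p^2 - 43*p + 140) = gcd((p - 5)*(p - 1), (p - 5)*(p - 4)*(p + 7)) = p - 5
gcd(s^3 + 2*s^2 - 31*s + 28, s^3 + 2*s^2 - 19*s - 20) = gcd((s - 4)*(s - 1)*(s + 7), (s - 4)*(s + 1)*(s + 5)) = s - 4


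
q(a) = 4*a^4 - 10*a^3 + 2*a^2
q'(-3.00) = -714.00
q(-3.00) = 612.00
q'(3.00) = 174.00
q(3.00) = 72.00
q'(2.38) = 55.29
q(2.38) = 4.86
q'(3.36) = 281.68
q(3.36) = 153.07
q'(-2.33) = -374.58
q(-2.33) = 255.24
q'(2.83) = 133.70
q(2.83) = 45.94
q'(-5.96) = -4476.83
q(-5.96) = 7235.27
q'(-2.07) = -278.74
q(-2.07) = 170.71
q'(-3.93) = -1450.24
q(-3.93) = 1592.05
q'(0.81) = -7.94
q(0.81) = -2.28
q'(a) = 16*a^3 - 30*a^2 + 4*a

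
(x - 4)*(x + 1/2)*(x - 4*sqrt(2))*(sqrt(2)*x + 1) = sqrt(2)*x^4 - 7*x^3 - 7*sqrt(2)*x^3/2 - 6*sqrt(2)*x^2 + 49*x^2/2 + 14*x + 14*sqrt(2)*x + 8*sqrt(2)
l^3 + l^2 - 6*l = l*(l - 2)*(l + 3)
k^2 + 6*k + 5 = (k + 1)*(k + 5)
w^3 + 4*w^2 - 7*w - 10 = (w - 2)*(w + 1)*(w + 5)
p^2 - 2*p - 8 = (p - 4)*(p + 2)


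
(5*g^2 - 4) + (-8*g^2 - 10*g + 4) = -3*g^2 - 10*g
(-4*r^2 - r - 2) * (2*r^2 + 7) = -8*r^4 - 2*r^3 - 32*r^2 - 7*r - 14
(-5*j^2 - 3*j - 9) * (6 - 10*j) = 50*j^3 + 72*j - 54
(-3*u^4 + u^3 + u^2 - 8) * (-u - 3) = 3*u^5 + 8*u^4 - 4*u^3 - 3*u^2 + 8*u + 24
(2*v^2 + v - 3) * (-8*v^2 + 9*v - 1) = -16*v^4 + 10*v^3 + 31*v^2 - 28*v + 3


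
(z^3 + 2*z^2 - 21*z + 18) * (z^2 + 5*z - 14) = z^5 + 7*z^4 - 25*z^3 - 115*z^2 + 384*z - 252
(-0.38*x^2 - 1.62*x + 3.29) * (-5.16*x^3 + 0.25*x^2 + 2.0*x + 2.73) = 1.9608*x^5 + 8.2642*x^4 - 18.1414*x^3 - 3.4549*x^2 + 2.1574*x + 8.9817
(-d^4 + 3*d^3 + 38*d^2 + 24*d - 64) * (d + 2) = -d^5 + d^4 + 44*d^3 + 100*d^2 - 16*d - 128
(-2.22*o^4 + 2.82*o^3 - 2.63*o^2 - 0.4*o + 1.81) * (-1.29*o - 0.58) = 2.8638*o^5 - 2.3502*o^4 + 1.7571*o^3 + 2.0414*o^2 - 2.1029*o - 1.0498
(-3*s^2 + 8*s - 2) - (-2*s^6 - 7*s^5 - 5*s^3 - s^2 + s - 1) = 2*s^6 + 7*s^5 + 5*s^3 - 2*s^2 + 7*s - 1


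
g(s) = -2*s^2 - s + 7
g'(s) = -4*s - 1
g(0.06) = 6.93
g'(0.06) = -1.24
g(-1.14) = 5.54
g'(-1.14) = 3.56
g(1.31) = 2.26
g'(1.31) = -6.24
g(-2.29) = -1.20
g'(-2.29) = 8.16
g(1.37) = 1.88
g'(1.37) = -6.48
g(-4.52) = -29.34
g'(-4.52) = 17.08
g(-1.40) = 4.48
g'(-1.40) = 4.60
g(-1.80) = 2.32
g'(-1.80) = 6.20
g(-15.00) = -428.00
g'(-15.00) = 59.00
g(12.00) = -293.00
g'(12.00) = -49.00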